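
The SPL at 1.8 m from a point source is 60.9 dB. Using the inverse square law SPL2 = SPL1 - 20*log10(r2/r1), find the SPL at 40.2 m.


r2/r1 = 40.2/1.8 = 22.3333
Correction = 20*log10(22.3333) = 26.9791 dB
SPL2 = 60.9 - 26.9791 = 33.921 dB


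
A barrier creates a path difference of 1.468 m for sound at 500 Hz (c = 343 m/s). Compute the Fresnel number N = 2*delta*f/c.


N = 2*delta*f/c = 2*delta/lambda, where lambda = c/f
lambda = 343 / 500 = 0.686 m
N = 2 * 1.468 / 0.686 = 4.2799


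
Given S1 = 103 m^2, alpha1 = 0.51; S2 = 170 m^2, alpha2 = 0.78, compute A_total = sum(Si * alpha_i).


103 * 0.51 = 52.53
170 * 0.78 = 132.6
A_total = 52.53 + 132.6 = 185.13 m^2


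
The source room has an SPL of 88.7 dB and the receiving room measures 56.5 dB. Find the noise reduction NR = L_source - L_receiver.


NR = L_source - L_receiver (difference between source and receiving room levels)
NR = 88.7 - 56.5 = 32.2 dB


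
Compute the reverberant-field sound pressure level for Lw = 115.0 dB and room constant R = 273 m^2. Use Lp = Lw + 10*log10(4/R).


4/R = 4/273 = 0.014652
Lp = 115.0 + 10*log10(0.014652) = 96.659 dB


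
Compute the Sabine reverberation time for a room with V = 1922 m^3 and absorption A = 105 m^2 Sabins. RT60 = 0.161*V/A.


RT60 = 0.161 * 1922 / 105 = 2.9471 s


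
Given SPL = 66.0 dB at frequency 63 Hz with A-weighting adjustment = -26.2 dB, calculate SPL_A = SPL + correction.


A-weighting table: 63 Hz -> -26.2 dB correction
SPL_A = SPL + correction = 66.0 + (-26.2) = 39.8 dBA


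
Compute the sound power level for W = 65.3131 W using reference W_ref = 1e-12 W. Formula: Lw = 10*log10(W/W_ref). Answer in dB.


W / W_ref = 65.3131 / 1e-12 = 6.53131e+13
Lw = 10 * log10(6.53131e+13) = 138.15 dB


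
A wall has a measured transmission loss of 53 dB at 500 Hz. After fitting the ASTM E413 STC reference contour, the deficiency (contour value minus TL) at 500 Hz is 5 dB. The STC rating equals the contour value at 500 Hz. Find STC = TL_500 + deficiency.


By ASTM E413, STC = value of the fitted reference contour at 500 Hz.
Contour value at 500 Hz = TL_500 + deficiency = 53 + 5 = 58
STC = 58


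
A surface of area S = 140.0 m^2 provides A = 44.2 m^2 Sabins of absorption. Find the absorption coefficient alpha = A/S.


Absorption coefficient = absorbed power / incident power
alpha = A / S = 44.2 / 140.0 = 0.31571


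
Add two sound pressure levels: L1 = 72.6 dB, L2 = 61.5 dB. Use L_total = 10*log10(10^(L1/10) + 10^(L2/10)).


10^(72.6/10) = 1.8197e+07
10^(61.5/10) = 1.41254e+06
Sum = 1.8197e+07 + 1.41254e+06 = 1.96095e+07
L_total = 10*log10(1.96095e+07) = 72.925 dB


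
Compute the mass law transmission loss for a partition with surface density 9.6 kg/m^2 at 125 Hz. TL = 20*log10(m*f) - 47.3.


m * f = 9.6 * 125 = 1200
20*log10(1200) = 61.5836 dB
TL = 61.5836 - 47.3 = 14.284 dB


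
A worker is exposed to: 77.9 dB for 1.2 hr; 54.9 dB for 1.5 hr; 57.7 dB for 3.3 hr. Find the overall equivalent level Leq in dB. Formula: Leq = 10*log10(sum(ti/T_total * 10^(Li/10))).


T_total = 1.2 + 1.5 + 3.3 = 6.0 hr
(1.2/6.0) * 10^(77.9/10) = 1.23319e+07
(1.5/6.0) * 10^(54.9/10) = 77257.4
(3.3/6.0) * 10^(57.7/10) = 323864
Sum = 1.23319e+07 + 77257.4 + 323864 = 1.2733e+07
Leq = 10*log10(1.2733e+07) = 71.049 dB


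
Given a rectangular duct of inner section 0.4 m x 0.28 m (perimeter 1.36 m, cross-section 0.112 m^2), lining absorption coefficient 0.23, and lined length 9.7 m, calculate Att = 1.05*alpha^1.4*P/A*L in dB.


alpha^1.4 = 0.23^1.4 = 0.127767
Attenuation rate = 1.05 * alpha^1.4 * P / A
= 1.05 * 0.127767 * 1.36 / 0.112 = 1.62903 dB/m
Total Att = 1.62903 * 9.7 = 15.802 dB


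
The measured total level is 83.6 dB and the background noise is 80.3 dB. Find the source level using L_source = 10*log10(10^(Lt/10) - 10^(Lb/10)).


10^(83.6/10) = 2.29087e+08
10^(80.3/10) = 1.07152e+08
Difference = 2.29087e+08 - 1.07152e+08 = 1.21935e+08
L_source = 10*log10(1.21935e+08) = 80.861 dB


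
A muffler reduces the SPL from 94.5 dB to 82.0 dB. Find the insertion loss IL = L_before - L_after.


Insertion loss = SPL without muffler - SPL with muffler
IL = 94.5 - 82.0 = 12.5 dB


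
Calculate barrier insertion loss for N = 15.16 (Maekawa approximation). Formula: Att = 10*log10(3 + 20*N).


3 + 20*N = 3 + 20*15.16 = 306.2
Att = 10*log10(306.2) = 24.86 dB


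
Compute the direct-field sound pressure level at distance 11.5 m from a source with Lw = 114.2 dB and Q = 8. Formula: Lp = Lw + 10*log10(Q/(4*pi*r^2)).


4*pi*r^2 = 4*pi*11.5^2 = 1661.9 m^2
Q / (4*pi*r^2) = 8 / 1661.9 = 0.00481377
Lp = 114.2 + 10*log10(0.00481377) = 91.025 dB


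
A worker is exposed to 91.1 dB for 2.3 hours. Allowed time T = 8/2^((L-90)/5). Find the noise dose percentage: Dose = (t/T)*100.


T_allowed = 8 / 2^((91.1 - 90)/5) = 6.86852 hr
Dose = 2.3 / 6.86852 * 100 = 33.486 %


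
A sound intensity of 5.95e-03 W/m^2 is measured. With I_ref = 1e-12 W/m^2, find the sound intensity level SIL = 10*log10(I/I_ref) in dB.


I / I_ref = 5.95e-03 / 1e-12 = 5.95e+09
SIL = 10 * log10(5.95e+09) = 97.745 dB


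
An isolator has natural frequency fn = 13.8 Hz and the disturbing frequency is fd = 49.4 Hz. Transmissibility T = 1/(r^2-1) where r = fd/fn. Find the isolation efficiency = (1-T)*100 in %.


r = 49.4 / 13.8 = 3.57971
r^2 - 1 = 3.57971^2 - 1 = 11.8143
T = 1/11.8143 = 0.0846432
Efficiency = (1 - 0.0846432)*100 = 91.536 %


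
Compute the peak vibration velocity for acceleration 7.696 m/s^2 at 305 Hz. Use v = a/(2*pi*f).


omega = 2*pi*f = 2*pi*305 = 1916.37 rad/s
v = a / omega = 7.696 / 1916.37 = 0.0040159 m/s


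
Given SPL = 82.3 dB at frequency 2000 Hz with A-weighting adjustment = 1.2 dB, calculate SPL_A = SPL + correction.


A-weighting table: 2000 Hz -> 1.2 dB correction
SPL_A = SPL + correction = 82.3 + (1.2) = 83.5 dBA


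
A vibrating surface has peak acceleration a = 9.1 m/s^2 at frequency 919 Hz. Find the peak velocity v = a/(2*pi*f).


omega = 2*pi*f = 2*pi*919 = 5774.25 rad/s
v = a / omega = 9.1 / 5774.25 = 0.001576 m/s


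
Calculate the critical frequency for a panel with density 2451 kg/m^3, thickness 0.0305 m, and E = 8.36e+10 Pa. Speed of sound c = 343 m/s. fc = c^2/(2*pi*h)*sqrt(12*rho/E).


12*rho/E = 12*2451/8.36e+10 = 3.51818e-07
sqrt(12*rho/E) = sqrt(3.51818e-07) = 0.000593142
c^2/(2*pi*h) = 343^2/(2*pi*0.0305) = 613915
fc = 613915 * 0.000593142 = 364.14 Hz


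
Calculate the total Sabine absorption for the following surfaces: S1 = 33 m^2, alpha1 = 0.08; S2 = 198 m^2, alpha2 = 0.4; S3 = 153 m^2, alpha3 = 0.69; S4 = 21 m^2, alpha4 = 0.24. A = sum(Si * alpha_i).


33 * 0.08 = 2.64
198 * 0.4 = 79.2
153 * 0.69 = 105.57
21 * 0.24 = 5.04
A_total = 2.64 + 79.2 + 105.57 + 5.04 = 192.45 m^2


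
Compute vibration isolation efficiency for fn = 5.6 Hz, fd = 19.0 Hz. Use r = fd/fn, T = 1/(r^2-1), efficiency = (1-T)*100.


r = 19.0 / 5.6 = 3.39286
r^2 - 1 = 3.39286^2 - 1 = 10.5115
T = 1/10.5115 = 0.0951339
Efficiency = (1 - 0.0951339)*100 = 90.487 %


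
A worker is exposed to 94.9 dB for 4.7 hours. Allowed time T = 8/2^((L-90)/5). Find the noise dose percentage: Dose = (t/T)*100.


T_allowed = 8 / 2^((94.9 - 90)/5) = 4.05584 hr
Dose = 4.7 / 4.05584 * 100 = 115.88 %


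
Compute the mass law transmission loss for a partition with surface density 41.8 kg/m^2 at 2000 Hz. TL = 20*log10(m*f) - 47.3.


m * f = 41.8 * 2000 = 83600
20*log10(83600) = 98.4441 dB
TL = 98.4441 - 47.3 = 51.144 dB


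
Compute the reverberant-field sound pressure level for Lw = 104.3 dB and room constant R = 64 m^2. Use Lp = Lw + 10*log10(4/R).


4/R = 4/64 = 0.0625
Lp = 104.3 + 10*log10(0.0625) = 92.259 dB


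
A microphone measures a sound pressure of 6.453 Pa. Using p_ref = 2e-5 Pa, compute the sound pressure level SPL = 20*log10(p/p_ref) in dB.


p / p_ref = 6.453 / 2e-5 = 322650
SPL = 20 * log10(322650) = 110.17 dB


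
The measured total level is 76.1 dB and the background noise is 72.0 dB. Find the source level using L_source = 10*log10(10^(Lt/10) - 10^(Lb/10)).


10^(76.1/10) = 4.0738e+07
10^(72.0/10) = 1.58489e+07
Difference = 4.0738e+07 - 1.58489e+07 = 2.48891e+07
L_source = 10*log10(2.48891e+07) = 73.96 dB


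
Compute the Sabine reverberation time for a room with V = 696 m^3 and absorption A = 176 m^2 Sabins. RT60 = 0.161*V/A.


RT60 = 0.161 * 696 / 176 = 0.63668 s


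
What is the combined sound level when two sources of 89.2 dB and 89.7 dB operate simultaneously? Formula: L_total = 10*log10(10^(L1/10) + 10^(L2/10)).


10^(89.2/10) = 8.31764e+08
10^(89.7/10) = 9.33254e+08
Sum = 8.31764e+08 + 9.33254e+08 = 1.76502e+09
L_total = 10*log10(1.76502e+09) = 92.467 dB


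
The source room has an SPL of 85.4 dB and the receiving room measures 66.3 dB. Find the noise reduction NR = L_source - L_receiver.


NR = L_source - L_receiver (difference between source and receiving room levels)
NR = 85.4 - 66.3 = 19.1 dB


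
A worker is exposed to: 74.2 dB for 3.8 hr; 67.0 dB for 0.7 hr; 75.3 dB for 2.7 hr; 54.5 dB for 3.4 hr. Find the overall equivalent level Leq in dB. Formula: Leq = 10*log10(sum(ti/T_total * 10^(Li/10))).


T_total = 3.8 + 0.7 + 2.7 + 3.4 = 10.6 hr
(3.8/10.6) * 10^(74.2/10) = 9.42926e+06
(0.7/10.6) * 10^(67.0/10) = 330973
(2.7/10.6) * 10^(75.3/10) = 8.63094e+06
(3.4/10.6) * 10^(54.5/10) = 90401
Sum = 9.42926e+06 + 330973 + 8.63094e+06 + 90401 = 1.84816e+07
Leq = 10*log10(1.84816e+07) = 72.667 dB


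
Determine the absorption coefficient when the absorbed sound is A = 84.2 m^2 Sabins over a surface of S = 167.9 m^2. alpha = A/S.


Absorption coefficient = absorbed power / incident power
alpha = A / S = 84.2 / 167.9 = 0.50149


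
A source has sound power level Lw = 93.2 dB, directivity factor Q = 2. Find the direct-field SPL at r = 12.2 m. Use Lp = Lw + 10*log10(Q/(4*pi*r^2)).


4*pi*r^2 = 4*pi*12.2^2 = 1870.38 m^2
Q / (4*pi*r^2) = 2 / 1870.38 = 0.0010693
Lp = 93.2 + 10*log10(0.0010693) = 63.491 dB


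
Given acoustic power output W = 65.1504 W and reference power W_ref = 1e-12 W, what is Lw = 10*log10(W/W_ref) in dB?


W / W_ref = 65.1504 / 1e-12 = 6.51504e+13
Lw = 10 * log10(6.51504e+13) = 138.14 dB


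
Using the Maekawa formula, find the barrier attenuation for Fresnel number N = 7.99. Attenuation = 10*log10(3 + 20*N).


3 + 20*N = 3 + 20*7.99 = 162.8
Att = 10*log10(162.8) = 22.117 dB


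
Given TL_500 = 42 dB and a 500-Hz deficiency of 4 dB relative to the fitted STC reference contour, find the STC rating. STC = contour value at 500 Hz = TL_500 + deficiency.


By ASTM E413, STC = value of the fitted reference contour at 500 Hz.
Contour value at 500 Hz = TL_500 + deficiency = 42 + 4 = 46
STC = 46


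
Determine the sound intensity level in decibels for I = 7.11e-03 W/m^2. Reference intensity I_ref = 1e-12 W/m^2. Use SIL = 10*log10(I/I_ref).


I / I_ref = 7.11e-03 / 1e-12 = 7.11e+09
SIL = 10 * log10(7.11e+09) = 98.519 dB


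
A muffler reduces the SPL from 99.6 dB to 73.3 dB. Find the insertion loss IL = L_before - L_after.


Insertion loss = SPL without muffler - SPL with muffler
IL = 99.6 - 73.3 = 26.3 dB


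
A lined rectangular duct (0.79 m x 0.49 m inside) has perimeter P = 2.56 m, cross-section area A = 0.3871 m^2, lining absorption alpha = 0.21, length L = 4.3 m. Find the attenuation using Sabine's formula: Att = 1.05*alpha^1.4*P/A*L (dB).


alpha^1.4 = 0.21^1.4 = 0.112488
Attenuation rate = 1.05 * alpha^1.4 * P / A
= 1.05 * 0.112488 * 2.56 / 0.3871 = 0.78111 dB/m
Total Att = 0.78111 * 4.3 = 3.3588 dB


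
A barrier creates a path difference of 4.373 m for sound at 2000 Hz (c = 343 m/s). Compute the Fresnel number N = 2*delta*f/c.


N = 2*delta*f/c = 2*delta/lambda, where lambda = c/f
lambda = 343 / 2000 = 0.1715 m
N = 2 * 4.373 / 0.1715 = 50.997


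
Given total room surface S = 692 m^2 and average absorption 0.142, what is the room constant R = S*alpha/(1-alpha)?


R = 692 * 0.142 / (1 - 0.142) = 114.53 m^2


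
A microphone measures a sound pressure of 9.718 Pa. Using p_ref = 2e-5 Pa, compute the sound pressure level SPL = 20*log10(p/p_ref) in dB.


p / p_ref = 9.718 / 2e-5 = 485900
SPL = 20 * log10(485900) = 113.73 dB


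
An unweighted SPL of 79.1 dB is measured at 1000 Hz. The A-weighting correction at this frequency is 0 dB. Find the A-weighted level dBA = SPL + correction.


A-weighting table: 1000 Hz -> 0 dB correction
SPL_A = SPL + correction = 79.1 + (0) = 79.1 dBA


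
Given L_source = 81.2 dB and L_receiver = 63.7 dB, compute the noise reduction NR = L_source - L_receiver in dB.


NR = L_source - L_receiver (difference between source and receiving room levels)
NR = 81.2 - 63.7 = 17.5 dB


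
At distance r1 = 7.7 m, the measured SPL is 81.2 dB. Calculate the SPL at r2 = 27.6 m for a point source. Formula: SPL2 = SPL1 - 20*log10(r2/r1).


r2/r1 = 27.6/7.7 = 3.58442
Correction = 20*log10(3.58442) = 11.0884 dB
SPL2 = 81.2 - 11.0884 = 70.112 dB


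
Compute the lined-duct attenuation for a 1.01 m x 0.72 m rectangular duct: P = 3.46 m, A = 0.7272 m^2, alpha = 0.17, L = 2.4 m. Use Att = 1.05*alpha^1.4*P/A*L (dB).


alpha^1.4 = 0.17^1.4 = 0.0836813
Attenuation rate = 1.05 * alpha^1.4 * P / A
= 1.05 * 0.0836813 * 3.46 / 0.7272 = 0.418061 dB/m
Total Att = 0.418061 * 2.4 = 1.0033 dB


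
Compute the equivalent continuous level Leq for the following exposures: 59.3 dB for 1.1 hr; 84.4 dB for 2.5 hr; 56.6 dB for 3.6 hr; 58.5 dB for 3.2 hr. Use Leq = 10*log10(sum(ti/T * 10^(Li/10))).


T_total = 1.1 + 2.5 + 3.6 + 3.2 = 10.4 hr
(1.1/10.4) * 10^(59.3/10) = 90024.2
(2.5/10.4) * 10^(84.4/10) = 6.62074e+07
(3.6/10.4) * 10^(56.6/10) = 158223
(3.2/10.4) * 10^(58.5/10) = 217829
Sum = 90024.2 + 6.62074e+07 + 158223 + 217829 = 6.66735e+07
Leq = 10*log10(6.66735e+07) = 78.24 dB


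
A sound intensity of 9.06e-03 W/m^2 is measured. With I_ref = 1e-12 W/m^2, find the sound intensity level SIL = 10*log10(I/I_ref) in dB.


I / I_ref = 9.06e-03 / 1e-12 = 9.06e+09
SIL = 10 * log10(9.06e+09) = 99.571 dB


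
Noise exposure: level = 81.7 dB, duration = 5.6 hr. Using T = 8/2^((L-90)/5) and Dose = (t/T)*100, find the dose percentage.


T_allowed = 8 / 2^((81.7 - 90)/5) = 25.2813 hr
Dose = 5.6 / 25.2813 * 100 = 22.151 %


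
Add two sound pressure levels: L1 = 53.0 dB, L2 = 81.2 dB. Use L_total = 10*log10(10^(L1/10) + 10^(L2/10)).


10^(53.0/10) = 199526
10^(81.2/10) = 1.31826e+08
Sum = 199526 + 1.31826e+08 = 1.32026e+08
L_total = 10*log10(1.32026e+08) = 81.207 dB


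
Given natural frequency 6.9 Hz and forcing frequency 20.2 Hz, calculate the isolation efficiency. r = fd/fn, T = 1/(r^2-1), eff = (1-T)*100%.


r = 20.2 / 6.9 = 2.92754
r^2 - 1 = 2.92754^2 - 1 = 7.57049
T = 1/7.57049 = 0.132092
Efficiency = (1 - 0.132092)*100 = 86.791 %


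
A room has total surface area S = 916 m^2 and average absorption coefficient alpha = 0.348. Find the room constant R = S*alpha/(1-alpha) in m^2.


R = 916 * 0.348 / (1 - 0.348) = 488.91 m^2


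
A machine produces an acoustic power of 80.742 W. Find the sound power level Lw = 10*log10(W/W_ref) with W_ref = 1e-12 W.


W / W_ref = 80.742 / 1e-12 = 8.0742e+13
Lw = 10 * log10(8.0742e+13) = 139.07 dB


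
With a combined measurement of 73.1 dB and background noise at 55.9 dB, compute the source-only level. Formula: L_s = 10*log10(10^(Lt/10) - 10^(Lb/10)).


10^(73.1/10) = 2.04174e+07
10^(55.9/10) = 389045
Difference = 2.04174e+07 - 389045 = 2.00284e+07
L_source = 10*log10(2.00284e+07) = 73.016 dB


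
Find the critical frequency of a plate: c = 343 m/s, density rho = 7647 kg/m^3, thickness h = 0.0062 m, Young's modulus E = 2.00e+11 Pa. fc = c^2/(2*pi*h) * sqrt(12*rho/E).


12*rho/E = 12*7647/2.00e+11 = 4.5882e-07
sqrt(12*rho/E) = sqrt(4.5882e-07) = 0.000677363
c^2/(2*pi*h) = 343^2/(2*pi*0.0062) = 3.02007e+06
fc = 3.02007e+06 * 0.000677363 = 2045.7 Hz


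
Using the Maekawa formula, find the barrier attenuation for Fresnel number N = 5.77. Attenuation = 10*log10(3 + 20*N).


3 + 20*N = 3 + 20*5.77 = 118.4
Att = 10*log10(118.4) = 20.734 dB


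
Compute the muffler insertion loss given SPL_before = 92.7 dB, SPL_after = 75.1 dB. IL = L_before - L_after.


Insertion loss = SPL without muffler - SPL with muffler
IL = 92.7 - 75.1 = 17.6 dB


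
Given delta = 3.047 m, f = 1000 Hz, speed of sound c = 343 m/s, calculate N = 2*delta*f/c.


N = 2*delta*f/c = 2*delta/lambda, where lambda = c/f
lambda = 343 / 1000 = 0.343 m
N = 2 * 3.047 / 0.343 = 17.767


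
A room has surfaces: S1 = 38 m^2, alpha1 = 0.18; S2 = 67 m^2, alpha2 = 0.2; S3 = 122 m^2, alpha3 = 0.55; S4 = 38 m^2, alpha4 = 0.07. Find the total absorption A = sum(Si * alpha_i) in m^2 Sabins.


38 * 0.18 = 6.84
67 * 0.2 = 13.4
122 * 0.55 = 67.1
38 * 0.07 = 2.66
A_total = 6.84 + 13.4 + 67.1 + 2.66 = 90 m^2


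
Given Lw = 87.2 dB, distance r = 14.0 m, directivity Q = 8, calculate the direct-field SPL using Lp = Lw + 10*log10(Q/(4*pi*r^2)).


4*pi*r^2 = 4*pi*14.0^2 = 2463.01 m^2
Q / (4*pi*r^2) = 8 / 2463.01 = 0.00324806
Lp = 87.2 + 10*log10(0.00324806) = 62.316 dB


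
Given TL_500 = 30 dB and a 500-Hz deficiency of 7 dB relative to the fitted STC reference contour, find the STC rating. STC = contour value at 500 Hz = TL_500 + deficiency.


By ASTM E413, STC = value of the fitted reference contour at 500 Hz.
Contour value at 500 Hz = TL_500 + deficiency = 30 + 7 = 37
STC = 37


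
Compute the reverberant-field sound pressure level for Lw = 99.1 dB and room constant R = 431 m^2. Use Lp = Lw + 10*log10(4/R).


4/R = 4/431 = 0.00928074
Lp = 99.1 + 10*log10(0.00928074) = 78.776 dB


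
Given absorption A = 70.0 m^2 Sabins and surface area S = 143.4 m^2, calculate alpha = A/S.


Absorption coefficient = absorbed power / incident power
alpha = A / S = 70.0 / 143.4 = 0.48815


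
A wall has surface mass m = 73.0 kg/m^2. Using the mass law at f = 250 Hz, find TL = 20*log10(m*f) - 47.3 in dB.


m * f = 73.0 * 250 = 18250
20*log10(18250) = 85.2253 dB
TL = 85.2253 - 47.3 = 37.925 dB


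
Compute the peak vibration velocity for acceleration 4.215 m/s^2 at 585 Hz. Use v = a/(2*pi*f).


omega = 2*pi*f = 2*pi*585 = 3675.66 rad/s
v = a / omega = 4.215 / 3675.66 = 0.0011467 m/s


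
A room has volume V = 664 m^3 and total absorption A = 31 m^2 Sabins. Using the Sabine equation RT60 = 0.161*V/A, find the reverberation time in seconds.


RT60 = 0.161 * 664 / 31 = 3.4485 s


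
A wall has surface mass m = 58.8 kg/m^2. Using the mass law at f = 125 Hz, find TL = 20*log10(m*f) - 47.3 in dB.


m * f = 58.8 * 125 = 7350
20*log10(7350) = 77.3257 dB
TL = 77.3257 - 47.3 = 30.026 dB


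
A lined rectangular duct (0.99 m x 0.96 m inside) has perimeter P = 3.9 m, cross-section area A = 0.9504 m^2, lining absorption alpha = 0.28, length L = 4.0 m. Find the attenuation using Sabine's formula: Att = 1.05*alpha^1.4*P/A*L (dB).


alpha^1.4 = 0.28^1.4 = 0.168276
Attenuation rate = 1.05 * alpha^1.4 * P / A
= 1.05 * 0.168276 * 3.9 / 0.9504 = 0.725053 dB/m
Total Att = 0.725053 * 4.0 = 2.9002 dB


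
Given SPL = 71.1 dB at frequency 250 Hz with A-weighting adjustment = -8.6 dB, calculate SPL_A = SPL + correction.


A-weighting table: 250 Hz -> -8.6 dB correction
SPL_A = SPL + correction = 71.1 + (-8.6) = 62.5 dBA


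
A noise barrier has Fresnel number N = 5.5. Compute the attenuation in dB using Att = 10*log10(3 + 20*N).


3 + 20*N = 3 + 20*5.5 = 113
Att = 10*log10(113) = 20.531 dB


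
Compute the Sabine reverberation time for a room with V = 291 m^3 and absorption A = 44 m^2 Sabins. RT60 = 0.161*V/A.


RT60 = 0.161 * 291 / 44 = 1.0648 s


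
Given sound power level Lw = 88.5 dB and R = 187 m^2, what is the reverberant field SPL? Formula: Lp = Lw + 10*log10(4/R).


4/R = 4/187 = 0.0213904
Lp = 88.5 + 10*log10(0.0213904) = 71.802 dB


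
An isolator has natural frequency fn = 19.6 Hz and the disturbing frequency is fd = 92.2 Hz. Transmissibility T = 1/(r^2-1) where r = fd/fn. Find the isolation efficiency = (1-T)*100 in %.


r = 92.2 / 19.6 = 4.70408
r^2 - 1 = 4.70408^2 - 1 = 21.1284
T = 1/21.1284 = 0.0473297
Efficiency = (1 - 0.0473297)*100 = 95.267 %


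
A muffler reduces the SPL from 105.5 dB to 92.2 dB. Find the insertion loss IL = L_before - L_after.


Insertion loss = SPL without muffler - SPL with muffler
IL = 105.5 - 92.2 = 13.3 dB


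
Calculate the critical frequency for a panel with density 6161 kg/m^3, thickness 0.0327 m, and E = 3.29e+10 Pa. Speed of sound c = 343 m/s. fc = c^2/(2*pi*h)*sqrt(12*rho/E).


12*rho/E = 12*6161/3.29e+10 = 2.24717e-06
sqrt(12*rho/E) = sqrt(2.24717e-06) = 0.00149906
c^2/(2*pi*h) = 343^2/(2*pi*0.0327) = 572612
fc = 572612 * 0.00149906 = 858.38 Hz


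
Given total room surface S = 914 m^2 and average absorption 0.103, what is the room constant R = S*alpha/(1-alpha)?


R = 914 * 0.103 / (1 - 0.103) = 104.95 m^2


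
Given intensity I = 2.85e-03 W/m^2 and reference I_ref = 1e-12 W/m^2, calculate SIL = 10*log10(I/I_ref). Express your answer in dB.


I / I_ref = 2.85e-03 / 1e-12 = 2.85e+09
SIL = 10 * log10(2.85e+09) = 94.548 dB


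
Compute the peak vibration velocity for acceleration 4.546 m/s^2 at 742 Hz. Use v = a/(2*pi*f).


omega = 2*pi*f = 2*pi*742 = 4662.12 rad/s
v = a / omega = 4.546 / 4662.12 = 0.00097509 m/s


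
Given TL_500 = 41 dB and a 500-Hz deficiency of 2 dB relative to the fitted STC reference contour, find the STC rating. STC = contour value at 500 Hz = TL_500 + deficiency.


By ASTM E413, STC = value of the fitted reference contour at 500 Hz.
Contour value at 500 Hz = TL_500 + deficiency = 41 + 2 = 43
STC = 43


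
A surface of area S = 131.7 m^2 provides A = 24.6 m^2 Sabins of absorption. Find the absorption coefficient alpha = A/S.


Absorption coefficient = absorbed power / incident power
alpha = A / S = 24.6 / 131.7 = 0.18679


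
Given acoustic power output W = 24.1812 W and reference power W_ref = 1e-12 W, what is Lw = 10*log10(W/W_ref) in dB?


W / W_ref = 24.1812 / 1e-12 = 2.41812e+13
Lw = 10 * log10(2.41812e+13) = 133.83 dB


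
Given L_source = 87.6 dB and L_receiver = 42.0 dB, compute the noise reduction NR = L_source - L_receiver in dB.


NR = L_source - L_receiver (difference between source and receiving room levels)
NR = 87.6 - 42.0 = 45.6 dB


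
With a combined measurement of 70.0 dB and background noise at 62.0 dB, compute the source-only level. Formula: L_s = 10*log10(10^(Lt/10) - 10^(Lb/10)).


10^(70.0/10) = 1e+07
10^(62.0/10) = 1.58489e+06
Difference = 1e+07 - 1.58489e+06 = 8.41511e+06
L_source = 10*log10(8.41511e+06) = 69.251 dB


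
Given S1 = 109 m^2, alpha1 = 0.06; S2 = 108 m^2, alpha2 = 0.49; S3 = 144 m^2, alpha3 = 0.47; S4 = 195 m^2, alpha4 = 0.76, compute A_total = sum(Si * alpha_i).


109 * 0.06 = 6.54
108 * 0.49 = 52.92
144 * 0.47 = 67.68
195 * 0.76 = 148.2
A_total = 6.54 + 52.92 + 67.68 + 148.2 = 275.34 m^2


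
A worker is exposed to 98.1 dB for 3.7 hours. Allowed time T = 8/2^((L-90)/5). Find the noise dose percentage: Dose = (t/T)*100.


T_allowed = 8 / 2^((98.1 - 90)/5) = 2.60268 hr
Dose = 3.7 / 2.60268 * 100 = 142.16 %


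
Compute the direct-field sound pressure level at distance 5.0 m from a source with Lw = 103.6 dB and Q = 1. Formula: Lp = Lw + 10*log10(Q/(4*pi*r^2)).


4*pi*r^2 = 4*pi*5.0^2 = 314.159 m^2
Q / (4*pi*r^2) = 1 / 314.159 = 0.0031831
Lp = 103.6 + 10*log10(0.0031831) = 78.629 dB


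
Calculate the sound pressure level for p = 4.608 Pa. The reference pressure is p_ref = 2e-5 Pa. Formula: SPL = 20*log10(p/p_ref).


p / p_ref = 4.608 / 2e-5 = 230400
SPL = 20 * log10(230400) = 107.25 dB


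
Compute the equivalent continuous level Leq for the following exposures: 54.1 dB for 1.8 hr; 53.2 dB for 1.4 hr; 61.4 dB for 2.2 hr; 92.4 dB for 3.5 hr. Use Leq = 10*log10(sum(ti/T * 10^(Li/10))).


T_total = 1.8 + 1.4 + 2.2 + 3.5 = 8.9 hr
(1.8/8.9) * 10^(54.1/10) = 51985.5
(1.4/8.9) * 10^(53.2/10) = 32865.3
(2.2/8.9) * 10^(61.4/10) = 341219
(3.5/8.9) * 10^(92.4/10) = 6.83405e+08
Sum = 51985.5 + 32865.3 + 341219 + 6.83405e+08 = 6.83831e+08
Leq = 10*log10(6.83831e+08) = 88.349 dB


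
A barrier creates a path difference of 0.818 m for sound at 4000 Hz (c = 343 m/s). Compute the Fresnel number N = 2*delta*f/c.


N = 2*delta*f/c = 2*delta/lambda, where lambda = c/f
lambda = 343 / 4000 = 0.08575 m
N = 2 * 0.818 / 0.08575 = 19.079


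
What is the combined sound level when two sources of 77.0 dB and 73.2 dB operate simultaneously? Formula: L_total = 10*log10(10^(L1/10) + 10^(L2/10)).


10^(77.0/10) = 5.01187e+07
10^(73.2/10) = 2.0893e+07
Sum = 5.01187e+07 + 2.0893e+07 = 7.10117e+07
L_total = 10*log10(7.10117e+07) = 78.513 dB


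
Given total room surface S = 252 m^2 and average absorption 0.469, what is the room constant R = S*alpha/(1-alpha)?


R = 252 * 0.469 / (1 - 0.469) = 222.58 m^2


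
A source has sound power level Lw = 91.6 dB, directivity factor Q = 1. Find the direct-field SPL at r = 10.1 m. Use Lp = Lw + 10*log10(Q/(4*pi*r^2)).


4*pi*r^2 = 4*pi*10.1^2 = 1281.9 m^2
Q / (4*pi*r^2) = 1 / 1281.9 = 0.000780092
Lp = 91.6 + 10*log10(0.000780092) = 60.521 dB


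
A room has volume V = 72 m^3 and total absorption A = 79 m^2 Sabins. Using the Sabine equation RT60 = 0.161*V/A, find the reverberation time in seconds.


RT60 = 0.161 * 72 / 79 = 0.14673 s


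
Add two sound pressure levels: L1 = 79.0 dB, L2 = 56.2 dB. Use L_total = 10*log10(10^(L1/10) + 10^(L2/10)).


10^(79.0/10) = 7.94328e+07
10^(56.2/10) = 416869
Sum = 7.94328e+07 + 416869 = 7.98497e+07
L_total = 10*log10(7.98497e+07) = 79.023 dB


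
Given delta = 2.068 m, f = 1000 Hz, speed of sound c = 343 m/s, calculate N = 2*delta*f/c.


N = 2*delta*f/c = 2*delta/lambda, where lambda = c/f
lambda = 343 / 1000 = 0.343 m
N = 2 * 2.068 / 0.343 = 12.058


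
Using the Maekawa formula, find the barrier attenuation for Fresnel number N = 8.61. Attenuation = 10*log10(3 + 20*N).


3 + 20*N = 3 + 20*8.61 = 175.2
Att = 10*log10(175.2) = 22.435 dB


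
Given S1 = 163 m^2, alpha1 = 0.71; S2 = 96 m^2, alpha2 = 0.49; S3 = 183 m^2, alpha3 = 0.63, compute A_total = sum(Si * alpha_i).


163 * 0.71 = 115.73
96 * 0.49 = 47.04
183 * 0.63 = 115.29
A_total = 115.73 + 47.04 + 115.29 = 278.06 m^2


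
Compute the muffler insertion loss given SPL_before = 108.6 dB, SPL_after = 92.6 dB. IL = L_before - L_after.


Insertion loss = SPL without muffler - SPL with muffler
IL = 108.6 - 92.6 = 16 dB


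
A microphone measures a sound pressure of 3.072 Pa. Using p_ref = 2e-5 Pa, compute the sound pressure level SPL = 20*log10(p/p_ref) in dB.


p / p_ref = 3.072 / 2e-5 = 153600
SPL = 20 * log10(153600) = 103.73 dB


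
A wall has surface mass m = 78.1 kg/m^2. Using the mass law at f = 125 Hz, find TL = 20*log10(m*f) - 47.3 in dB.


m * f = 78.1 * 125 = 9762.5
20*log10(9762.5) = 79.7912 dB
TL = 79.7912 - 47.3 = 32.491 dB


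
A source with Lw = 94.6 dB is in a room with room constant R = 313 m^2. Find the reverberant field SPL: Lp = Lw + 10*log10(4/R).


4/R = 4/313 = 0.0127796
Lp = 94.6 + 10*log10(0.0127796) = 75.665 dB


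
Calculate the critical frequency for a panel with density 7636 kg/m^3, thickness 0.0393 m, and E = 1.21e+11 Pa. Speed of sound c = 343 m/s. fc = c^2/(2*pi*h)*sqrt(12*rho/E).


12*rho/E = 12*7636/1.21e+11 = 7.57289e-07
sqrt(12*rho/E) = sqrt(7.57289e-07) = 0.000870224
c^2/(2*pi*h) = 343^2/(2*pi*0.0393) = 476448
fc = 476448 * 0.000870224 = 414.62 Hz


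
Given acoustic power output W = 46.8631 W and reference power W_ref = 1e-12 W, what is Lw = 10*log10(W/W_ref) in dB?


W / W_ref = 46.8631 / 1e-12 = 4.68631e+13
Lw = 10 * log10(4.68631e+13) = 136.71 dB


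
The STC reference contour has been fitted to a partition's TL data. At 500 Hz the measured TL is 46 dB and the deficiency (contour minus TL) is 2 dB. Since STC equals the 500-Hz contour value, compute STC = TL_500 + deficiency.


By ASTM E413, STC = value of the fitted reference contour at 500 Hz.
Contour value at 500 Hz = TL_500 + deficiency = 46 + 2 = 48
STC = 48


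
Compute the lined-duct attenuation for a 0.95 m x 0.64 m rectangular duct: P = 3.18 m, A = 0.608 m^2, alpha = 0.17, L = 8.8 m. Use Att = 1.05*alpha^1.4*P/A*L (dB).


alpha^1.4 = 0.17^1.4 = 0.0836813
Attenuation rate = 1.05 * alpha^1.4 * P / A
= 1.05 * 0.0836813 * 3.18 / 0.608 = 0.459559 dB/m
Total Att = 0.459559 * 8.8 = 4.0441 dB


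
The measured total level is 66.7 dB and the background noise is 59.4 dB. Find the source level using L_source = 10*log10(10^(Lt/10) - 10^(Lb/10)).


10^(66.7/10) = 4.67735e+06
10^(59.4/10) = 870964
Difference = 4.67735e+06 - 870964 = 3.80639e+06
L_source = 10*log10(3.80639e+06) = 65.805 dB


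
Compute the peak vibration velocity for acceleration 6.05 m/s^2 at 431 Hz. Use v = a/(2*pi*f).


omega = 2*pi*f = 2*pi*431 = 2708.05 rad/s
v = a / omega = 6.05 / 2708.05 = 0.0022341 m/s


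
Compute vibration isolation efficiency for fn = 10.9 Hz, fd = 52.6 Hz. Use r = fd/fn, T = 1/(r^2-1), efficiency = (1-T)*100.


r = 52.6 / 10.9 = 4.82569
r^2 - 1 = 4.82569^2 - 1 = 22.2873
T = 1/22.2873 = 0.0448686
Efficiency = (1 - 0.0448686)*100 = 95.513 %


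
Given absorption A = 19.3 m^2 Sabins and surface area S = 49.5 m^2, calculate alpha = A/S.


Absorption coefficient = absorbed power / incident power
alpha = A / S = 19.3 / 49.5 = 0.3899


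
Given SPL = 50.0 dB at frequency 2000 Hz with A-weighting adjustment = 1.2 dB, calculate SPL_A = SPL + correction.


A-weighting table: 2000 Hz -> 1.2 dB correction
SPL_A = SPL + correction = 50.0 + (1.2) = 51.2 dBA


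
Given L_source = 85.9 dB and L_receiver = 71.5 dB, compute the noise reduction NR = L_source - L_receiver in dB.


NR = L_source - L_receiver (difference between source and receiving room levels)
NR = 85.9 - 71.5 = 14.4 dB


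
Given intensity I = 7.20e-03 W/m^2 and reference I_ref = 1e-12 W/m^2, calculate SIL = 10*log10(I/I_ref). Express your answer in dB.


I / I_ref = 7.20e-03 / 1e-12 = 7.2e+09
SIL = 10 * log10(7.2e+09) = 98.573 dB


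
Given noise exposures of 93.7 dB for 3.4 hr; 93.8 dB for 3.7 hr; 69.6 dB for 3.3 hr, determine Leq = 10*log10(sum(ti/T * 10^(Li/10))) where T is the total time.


T_total = 3.4 + 3.7 + 3.3 = 10.4 hr
(3.4/10.4) * 10^(93.7/10) = 7.66382e+08
(3.7/10.4) * 10^(93.8/10) = 8.53431e+08
(3.3/10.4) * 10^(69.6/10) = 2.89388e+06
Sum = 7.66382e+08 + 8.53431e+08 + 2.89388e+06 = 1.62271e+09
Leq = 10*log10(1.62271e+09) = 92.102 dB


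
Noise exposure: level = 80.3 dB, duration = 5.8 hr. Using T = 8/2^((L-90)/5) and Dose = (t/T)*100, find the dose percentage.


T_allowed = 8 / 2^((80.3 - 90)/5) = 30.6965 hr
Dose = 5.8 / 30.6965 * 100 = 18.895 %


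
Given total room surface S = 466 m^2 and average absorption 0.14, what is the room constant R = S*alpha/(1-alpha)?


R = 466 * 0.14 / (1 - 0.14) = 75.86 m^2


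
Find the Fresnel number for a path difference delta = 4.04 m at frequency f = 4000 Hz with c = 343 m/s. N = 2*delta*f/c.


N = 2*delta*f/c = 2*delta/lambda, where lambda = c/f
lambda = 343 / 4000 = 0.08575 m
N = 2 * 4.04 / 0.08575 = 94.227


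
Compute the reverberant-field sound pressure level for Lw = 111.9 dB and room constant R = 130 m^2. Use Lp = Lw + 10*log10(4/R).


4/R = 4/130 = 0.0307692
Lp = 111.9 + 10*log10(0.0307692) = 96.781 dB


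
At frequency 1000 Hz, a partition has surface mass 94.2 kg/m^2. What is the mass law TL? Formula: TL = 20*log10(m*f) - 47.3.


m * f = 94.2 * 1000 = 94200
20*log10(94200) = 99.481 dB
TL = 99.481 - 47.3 = 52.181 dB


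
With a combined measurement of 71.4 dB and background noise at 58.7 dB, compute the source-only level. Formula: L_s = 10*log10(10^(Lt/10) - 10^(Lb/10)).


10^(71.4/10) = 1.38038e+07
10^(58.7/10) = 741310
Difference = 1.38038e+07 - 741310 = 1.30625e+07
L_source = 10*log10(1.30625e+07) = 71.16 dB


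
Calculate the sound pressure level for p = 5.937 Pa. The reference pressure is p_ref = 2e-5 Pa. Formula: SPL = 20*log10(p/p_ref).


p / p_ref = 5.937 / 2e-5 = 296850
SPL = 20 * log10(296850) = 109.45 dB


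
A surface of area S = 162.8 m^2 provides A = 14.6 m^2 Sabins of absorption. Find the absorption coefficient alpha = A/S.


Absorption coefficient = absorbed power / incident power
alpha = A / S = 14.6 / 162.8 = 0.089681


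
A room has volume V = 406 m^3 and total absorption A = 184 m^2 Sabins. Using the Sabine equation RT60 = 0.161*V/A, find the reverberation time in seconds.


RT60 = 0.161 * 406 / 184 = 0.35525 s


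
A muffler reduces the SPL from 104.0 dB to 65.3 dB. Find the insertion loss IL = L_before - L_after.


Insertion loss = SPL without muffler - SPL with muffler
IL = 104.0 - 65.3 = 38.7 dB


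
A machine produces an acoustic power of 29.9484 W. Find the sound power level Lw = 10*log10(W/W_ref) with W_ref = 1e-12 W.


W / W_ref = 29.9484 / 1e-12 = 2.99484e+13
Lw = 10 * log10(2.99484e+13) = 134.76 dB


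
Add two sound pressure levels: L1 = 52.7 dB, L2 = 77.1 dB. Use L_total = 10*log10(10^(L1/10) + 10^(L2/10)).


10^(52.7/10) = 186209
10^(77.1/10) = 5.12861e+07
Sum = 186209 + 5.12861e+07 = 5.14723e+07
L_total = 10*log10(5.14723e+07) = 77.116 dB


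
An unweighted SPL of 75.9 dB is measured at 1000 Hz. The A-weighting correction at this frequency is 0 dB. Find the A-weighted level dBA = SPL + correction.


A-weighting table: 1000 Hz -> 0 dB correction
SPL_A = SPL + correction = 75.9 + (0) = 75.9 dBA


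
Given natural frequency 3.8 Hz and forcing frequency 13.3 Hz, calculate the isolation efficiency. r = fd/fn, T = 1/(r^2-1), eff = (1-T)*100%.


r = 13.3 / 3.8 = 3.5
r^2 - 1 = 3.5^2 - 1 = 11.25
T = 1/11.25 = 0.0888889
Efficiency = (1 - 0.0888889)*100 = 91.111 %


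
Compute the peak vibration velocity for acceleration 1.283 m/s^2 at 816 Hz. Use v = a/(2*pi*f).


omega = 2*pi*f = 2*pi*816 = 5127.08 rad/s
v = a / omega = 1.283 / 5127.08 = 0.00025024 m/s


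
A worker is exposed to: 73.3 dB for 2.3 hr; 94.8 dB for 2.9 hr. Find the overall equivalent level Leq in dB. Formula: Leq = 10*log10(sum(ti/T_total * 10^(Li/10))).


T_total = 2.3 + 2.9 = 5.2 hr
(2.3/5.2) * 10^(73.3/10) = 9.45637e+06
(2.9/5.2) * 10^(94.8/10) = 1.6842e+09
Sum = 9.45637e+06 + 1.6842e+09 = 1.69366e+09
Leq = 10*log10(1.69366e+09) = 92.288 dB


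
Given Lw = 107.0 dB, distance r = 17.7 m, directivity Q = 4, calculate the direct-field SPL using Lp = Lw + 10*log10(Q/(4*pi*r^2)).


4*pi*r^2 = 4*pi*17.7^2 = 3936.92 m^2
Q / (4*pi*r^2) = 4 / 3936.92 = 0.00101602
Lp = 107.0 + 10*log10(0.00101602) = 77.069 dB


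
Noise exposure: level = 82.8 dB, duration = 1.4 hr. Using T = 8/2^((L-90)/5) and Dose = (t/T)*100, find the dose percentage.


T_allowed = 8 / 2^((82.8 - 90)/5) = 21.7057 hr
Dose = 1.4 / 21.7057 * 100 = 6.4499 %


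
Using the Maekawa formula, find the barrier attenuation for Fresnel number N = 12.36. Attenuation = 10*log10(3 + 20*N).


3 + 20*N = 3 + 20*12.36 = 250.2
Att = 10*log10(250.2) = 23.983 dB


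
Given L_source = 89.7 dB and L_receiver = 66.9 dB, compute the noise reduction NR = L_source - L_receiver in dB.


NR = L_source - L_receiver (difference between source and receiving room levels)
NR = 89.7 - 66.9 = 22.8 dB


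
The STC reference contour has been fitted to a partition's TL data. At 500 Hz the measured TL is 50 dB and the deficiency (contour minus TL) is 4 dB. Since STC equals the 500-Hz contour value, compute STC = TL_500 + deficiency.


By ASTM E413, STC = value of the fitted reference contour at 500 Hz.
Contour value at 500 Hz = TL_500 + deficiency = 50 + 4 = 54
STC = 54


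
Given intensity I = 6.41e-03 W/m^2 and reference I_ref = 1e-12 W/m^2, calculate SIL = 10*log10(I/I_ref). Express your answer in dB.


I / I_ref = 6.41e-03 / 1e-12 = 6.41e+09
SIL = 10 * log10(6.41e+09) = 98.069 dB


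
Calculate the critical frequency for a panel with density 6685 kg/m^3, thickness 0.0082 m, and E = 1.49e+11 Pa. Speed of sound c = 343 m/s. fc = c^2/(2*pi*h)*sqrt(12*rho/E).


12*rho/E = 12*6685/1.49e+11 = 5.38389e-07
sqrt(12*rho/E) = sqrt(5.38389e-07) = 0.00073375
c^2/(2*pi*h) = 343^2/(2*pi*0.0082) = 2.28347e+06
fc = 2.28347e+06 * 0.00073375 = 1675.5 Hz


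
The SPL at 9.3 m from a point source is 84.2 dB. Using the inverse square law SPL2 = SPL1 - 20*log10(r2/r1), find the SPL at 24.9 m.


r2/r1 = 24.9/9.3 = 2.67742
Correction = 20*log10(2.67742) = 8.55433 dB
SPL2 = 84.2 - 8.55433 = 75.646 dB


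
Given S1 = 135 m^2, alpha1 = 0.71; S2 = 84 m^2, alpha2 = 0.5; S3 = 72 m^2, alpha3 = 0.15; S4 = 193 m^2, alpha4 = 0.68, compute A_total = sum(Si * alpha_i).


135 * 0.71 = 95.85
84 * 0.5 = 42
72 * 0.15 = 10.8
193 * 0.68 = 131.24
A_total = 95.85 + 42 + 10.8 + 131.24 = 279.89 m^2


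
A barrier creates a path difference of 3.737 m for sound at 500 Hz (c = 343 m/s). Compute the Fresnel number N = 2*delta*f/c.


N = 2*delta*f/c = 2*delta/lambda, where lambda = c/f
lambda = 343 / 500 = 0.686 m
N = 2 * 3.737 / 0.686 = 10.895


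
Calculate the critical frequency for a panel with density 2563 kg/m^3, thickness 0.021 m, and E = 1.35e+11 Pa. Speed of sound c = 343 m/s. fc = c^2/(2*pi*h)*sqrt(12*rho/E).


12*rho/E = 12*2563/1.35e+11 = 2.27822e-07
sqrt(12*rho/E) = sqrt(2.27822e-07) = 0.000477307
c^2/(2*pi*h) = 343^2/(2*pi*0.021) = 891639
fc = 891639 * 0.000477307 = 425.59 Hz


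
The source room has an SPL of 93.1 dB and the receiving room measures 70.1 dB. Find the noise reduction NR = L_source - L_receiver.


NR = L_source - L_receiver (difference between source and receiving room levels)
NR = 93.1 - 70.1 = 23 dB


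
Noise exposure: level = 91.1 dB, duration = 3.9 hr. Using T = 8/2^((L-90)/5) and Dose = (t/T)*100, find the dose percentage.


T_allowed = 8 / 2^((91.1 - 90)/5) = 6.86852 hr
Dose = 3.9 / 6.86852 * 100 = 56.781 %


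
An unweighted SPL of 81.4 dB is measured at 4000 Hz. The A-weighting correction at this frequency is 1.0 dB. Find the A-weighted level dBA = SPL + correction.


A-weighting table: 4000 Hz -> 1.0 dB correction
SPL_A = SPL + correction = 81.4 + (1.0) = 82.4 dBA


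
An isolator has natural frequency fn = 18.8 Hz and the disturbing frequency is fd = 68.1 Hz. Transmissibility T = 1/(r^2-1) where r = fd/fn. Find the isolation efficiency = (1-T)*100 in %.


r = 68.1 / 18.8 = 3.62234
r^2 - 1 = 3.62234^2 - 1 = 12.1213
T = 1/12.1213 = 0.0824994
Efficiency = (1 - 0.0824994)*100 = 91.75 %


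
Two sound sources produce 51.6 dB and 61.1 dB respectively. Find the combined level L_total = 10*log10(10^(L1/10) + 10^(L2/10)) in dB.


10^(51.6/10) = 144544
10^(61.1/10) = 1.28825e+06
Sum = 144544 + 1.28825e+06 = 1.43279e+06
L_total = 10*log10(1.43279e+06) = 61.562 dB


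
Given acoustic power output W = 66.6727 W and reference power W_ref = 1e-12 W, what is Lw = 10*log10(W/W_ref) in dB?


W / W_ref = 66.6727 / 1e-12 = 6.66727e+13
Lw = 10 * log10(6.66727e+13) = 138.24 dB


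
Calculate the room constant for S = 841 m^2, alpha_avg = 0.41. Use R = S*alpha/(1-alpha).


R = 841 * 0.41 / (1 - 0.41) = 584.42 m^2


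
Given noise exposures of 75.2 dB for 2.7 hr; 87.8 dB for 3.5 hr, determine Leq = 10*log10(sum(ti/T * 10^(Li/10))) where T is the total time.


T_total = 2.7 + 3.5 = 6.2 hr
(2.7/6.2) * 10^(75.2/10) = 1.44202e+07
(3.5/6.2) * 10^(87.8/10) = 3.40155e+08
Sum = 1.44202e+07 + 3.40155e+08 = 3.54575e+08
Leq = 10*log10(3.54575e+08) = 85.497 dB


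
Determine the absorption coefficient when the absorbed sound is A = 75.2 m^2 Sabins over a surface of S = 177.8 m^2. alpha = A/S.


Absorption coefficient = absorbed power / incident power
alpha = A / S = 75.2 / 177.8 = 0.42295


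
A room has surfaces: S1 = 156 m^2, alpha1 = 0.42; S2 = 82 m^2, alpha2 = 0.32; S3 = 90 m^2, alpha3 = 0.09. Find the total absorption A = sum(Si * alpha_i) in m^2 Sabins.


156 * 0.42 = 65.52
82 * 0.32 = 26.24
90 * 0.09 = 8.1
A_total = 65.52 + 26.24 + 8.1 = 99.86 m^2
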